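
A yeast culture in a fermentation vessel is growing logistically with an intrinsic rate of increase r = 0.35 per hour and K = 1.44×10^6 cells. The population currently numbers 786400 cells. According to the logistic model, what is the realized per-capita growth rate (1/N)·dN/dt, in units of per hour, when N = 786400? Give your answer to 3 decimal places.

(1/N)·dN/dt = r(1 − N/K) = 0.35 × (1 − 786400/1.44×10^6).
= 0.35 × 0.45389 = 0.15886.

0.159 per hour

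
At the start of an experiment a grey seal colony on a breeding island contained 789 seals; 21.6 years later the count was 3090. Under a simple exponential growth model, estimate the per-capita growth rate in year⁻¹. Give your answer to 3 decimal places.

0.063 per year

From N(t) = N₀·e^(rt): e^(r·21.6) = 3090/789 = 3.9163.
r·21.6 = ln(3.9163) = 1.3652, so r = 1.3652/21.6 = 0.063202.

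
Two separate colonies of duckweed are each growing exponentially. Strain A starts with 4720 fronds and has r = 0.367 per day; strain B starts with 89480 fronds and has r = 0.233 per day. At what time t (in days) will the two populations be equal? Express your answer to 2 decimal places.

Set 4720·e^(0.367t) = 89480·e^(0.233t).
e^((0.367 − 0.233)t) = 89480/4720 → e^(0.134·t) = 18.958.
0.134·t = ln(18.958) = 2.9422, so t = 2.9422/0.134 = 21.957.

21.96 days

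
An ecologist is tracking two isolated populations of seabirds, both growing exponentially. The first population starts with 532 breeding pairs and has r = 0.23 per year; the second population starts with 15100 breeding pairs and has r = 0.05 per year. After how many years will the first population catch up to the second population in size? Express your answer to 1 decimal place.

18.6 years

Set 532·e^(0.23t) = 15100·e^(0.05t).
e^((0.23 − 0.05)t) = 15100/532 → e^(0.18·t) = 28.383.
0.18·t = ln(28.383) = 3.3458, so t = 3.3458/0.18 = 18.588.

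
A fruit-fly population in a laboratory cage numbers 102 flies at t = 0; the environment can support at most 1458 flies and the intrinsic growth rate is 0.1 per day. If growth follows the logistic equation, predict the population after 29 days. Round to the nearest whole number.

A = (K − N₀)/N₀ = (1458 − 102)/102 = 13.294.
N(t) = K/(1 + A·e^(−rt)) = 1458/(1 + 13.294×e^(−0.1×29)).
e^(−2.9) = 0.055023; denominator = 1 + 13.294×0.055023 = 1.7315.
N = 1458/1.7315 = 842.052.

842 flies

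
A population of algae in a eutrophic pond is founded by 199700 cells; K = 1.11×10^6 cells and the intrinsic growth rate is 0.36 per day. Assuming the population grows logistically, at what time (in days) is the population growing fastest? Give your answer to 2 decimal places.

Logistic growth is fastest at N = K/2 = 555000.
A = (K − N₀)/N₀ = 4.5583. Set K/(1 + A·e^(−rt)) = K/2 → A·e^(−rt) = 1.
e^(−0.36t) = 1/4.5583 = 0.219378, so t = ln(4.5583)/0.36 = 1.517/0.36 = 4.2138.

4.21 days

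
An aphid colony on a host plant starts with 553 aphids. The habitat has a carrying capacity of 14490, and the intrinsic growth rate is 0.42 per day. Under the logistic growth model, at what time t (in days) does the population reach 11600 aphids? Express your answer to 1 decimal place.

A = (K − N₀)/N₀ = (14490 − 553)/553 = 25.203.
Solve 14490/(1 + 25.203·e^(−0.42t)) = 11600: 1 + 25.203·e^(−0.42t) = 1.2491, so e^(−0.42t) = 0.00988543.
−0.42·t = ln(0.00988543) = -4.6167, so t = 4.6167/0.42 = 10.992.

11.0 days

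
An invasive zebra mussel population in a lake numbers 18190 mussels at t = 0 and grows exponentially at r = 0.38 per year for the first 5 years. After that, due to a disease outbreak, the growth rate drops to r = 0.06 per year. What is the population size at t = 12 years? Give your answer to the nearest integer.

185096 mussels

Phase 1: N(5) = 18190·e^(0.38×5) = 18190·e^1.9 = 121616.
Phase 2 runs for 12 − 5 = 7 years at r = 0.06.
N(12) = 121616·e^(0.06×7) = 121616·e^0.42 = 185096.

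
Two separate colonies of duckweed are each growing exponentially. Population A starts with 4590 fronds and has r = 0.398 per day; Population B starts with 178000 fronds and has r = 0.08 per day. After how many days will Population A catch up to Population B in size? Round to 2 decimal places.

Set 4590·e^(0.398t) = 178000·e^(0.08t).
e^((0.398 − 0.08)t) = 178000/4590 → e^(0.318·t) = 38.78.
0.318·t = ln(38.78) = 3.6579, so t = 3.6579/0.318 = 11.503.

11.50 days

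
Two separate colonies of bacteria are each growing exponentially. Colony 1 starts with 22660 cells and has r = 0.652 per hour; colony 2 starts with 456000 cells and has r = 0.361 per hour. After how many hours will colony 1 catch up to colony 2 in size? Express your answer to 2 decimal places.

10.32 hours

Set 22660·e^(0.652t) = 456000·e^(0.361t).
e^((0.652 − 0.361)t) = 456000/22660 → e^(0.291·t) = 20.124.
0.291·t = ln(20.124) = 3.0019, so t = 3.0019/0.291 = 10.316.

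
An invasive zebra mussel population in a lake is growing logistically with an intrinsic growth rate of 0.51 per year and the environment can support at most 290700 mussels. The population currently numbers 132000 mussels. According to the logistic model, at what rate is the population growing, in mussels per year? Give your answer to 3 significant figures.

dN/dt = rN(1 − N/K) = 0.51 × 132000 × (1 − 132000/290700).
1 − 132000/290700 = 0.54592; dN/dt = 0.51 × 132000 × 0.54592 = 36752.

36800 mussels per year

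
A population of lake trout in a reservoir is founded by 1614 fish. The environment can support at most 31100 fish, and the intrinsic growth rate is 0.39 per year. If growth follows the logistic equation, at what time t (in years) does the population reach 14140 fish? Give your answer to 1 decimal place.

A = (K − N₀)/N₀ = (31100 − 1614)/1614 = 18.269.
Solve 31100/(1 + 18.269·e^(−0.39t)) = 14140: 1 + 18.269·e^(−0.39t) = 2.1994, so e^(−0.39t) = 0.0656544.
−0.39·t = ln(0.0656544) = -2.7234, so t = 2.7234/0.39 = 6.9829.

7.0 years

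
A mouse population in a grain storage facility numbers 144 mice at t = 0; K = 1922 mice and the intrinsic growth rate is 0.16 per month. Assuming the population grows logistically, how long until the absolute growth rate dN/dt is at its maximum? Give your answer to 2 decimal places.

Logistic growth is fastest at N = K/2 = 961.
A = (K − N₀)/N₀ = 12.347. Set K/(1 + A·e^(−rt)) = K/2 → A·e^(−rt) = 1.
e^(−0.16t) = 1/12.347 = 0.0809899, so t = ln(12.347)/0.16 = 2.5134/0.16 = 15.709.

15.71 months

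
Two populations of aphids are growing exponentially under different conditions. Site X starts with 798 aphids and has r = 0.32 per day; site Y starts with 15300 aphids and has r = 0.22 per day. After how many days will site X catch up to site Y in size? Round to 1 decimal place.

Set 798·e^(0.32t) = 15300·e^(0.22t).
e^((0.32 − 0.22)t) = 15300/798 → e^(0.1·t) = 19.173.
0.1·t = ln(19.173) = 2.9535, so t = 2.9535/0.1 = 29.535.

29.5 days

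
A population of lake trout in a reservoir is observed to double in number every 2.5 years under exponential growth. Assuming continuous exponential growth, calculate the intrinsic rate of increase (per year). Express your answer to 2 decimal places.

0.28 per year

r = ln(2)/t_d = 0.6931/2.5 = 0.27726.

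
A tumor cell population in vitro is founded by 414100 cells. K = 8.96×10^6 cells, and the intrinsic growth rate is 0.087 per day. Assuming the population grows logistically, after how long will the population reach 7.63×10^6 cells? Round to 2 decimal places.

54.87 days

A = (K − N₀)/N₀ = (8.96×10^6 − 414100)/414100 = 20.637.
Solve 8.96×10^6/(1 + 20.637·e^(−0.087t)) = 7.63×10^6: 1 + 20.637·e^(−0.087t) = 1.1743, so e^(−0.087t) = 0.00844646.
−0.087·t = ln(0.00844646) = -4.774, so t = 4.774/0.087 = 54.874.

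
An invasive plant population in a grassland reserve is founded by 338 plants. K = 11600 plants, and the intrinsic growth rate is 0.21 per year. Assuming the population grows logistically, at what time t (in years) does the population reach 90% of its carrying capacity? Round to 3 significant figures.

27.2 years

A = (K − N₀)/N₀ = (11600 − 338)/338 = 33.32.
Solve 11600/(1 + 33.32·e^(−0.21t)) = 10440: 1 + 33.32·e^(−0.21t) = 1.1111, so e^(−0.21t) = 0.00333471.
−0.21·t = ln(0.00333471) = -5.7034, so t = 5.7034/0.21 = 27.159.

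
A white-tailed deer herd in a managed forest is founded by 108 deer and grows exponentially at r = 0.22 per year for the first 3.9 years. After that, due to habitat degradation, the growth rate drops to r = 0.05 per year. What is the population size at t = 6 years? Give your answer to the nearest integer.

283 deer

Phase 1: N(3.9) = 108·e^(0.22×3.9) = 108·e^0.858 = 254.711.
Phase 2 runs for 6 − 3.9 = 2.1 years at r = 0.05.
N(6) = 254.711·e^(0.05×2.1) = 254.711·e^0.105 = 282.911.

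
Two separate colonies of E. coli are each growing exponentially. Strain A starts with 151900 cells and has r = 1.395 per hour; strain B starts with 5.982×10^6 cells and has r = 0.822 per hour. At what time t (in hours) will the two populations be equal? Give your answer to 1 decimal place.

Set 151900·e^(1.395t) = 5.982×10^6·e^(0.822t).
e^((1.395 − 0.822)t) = 5.982×10^6/151900 → e^(0.573·t) = 39.381.
0.573·t = ln(39.381) = 3.6733, so t = 3.6733/0.573 = 6.4106.

6.4 hours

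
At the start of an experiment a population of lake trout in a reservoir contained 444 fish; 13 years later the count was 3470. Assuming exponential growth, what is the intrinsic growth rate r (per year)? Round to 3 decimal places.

0.158 per year

From N(t) = N₀·e^(rt): e^(r·13) = 3470/444 = 7.8153.
r·13 = ln(7.8153) = 2.0561, so r = 2.0561/13 = 0.15816.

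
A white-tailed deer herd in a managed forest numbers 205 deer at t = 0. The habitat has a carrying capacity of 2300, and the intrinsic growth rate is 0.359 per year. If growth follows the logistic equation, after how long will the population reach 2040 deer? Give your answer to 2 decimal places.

A = (K − N₀)/N₀ = (2300 − 205)/205 = 10.22.
Solve 2300/(1 + 10.22·e^(−0.359t)) = 2040: 1 + 10.22·e^(−0.359t) = 1.1275, so e^(−0.359t) = 0.0124713.
−0.359·t = ln(0.0124713) = -4.3843, so t = 4.3843/0.359 = 12.213.

12.21 years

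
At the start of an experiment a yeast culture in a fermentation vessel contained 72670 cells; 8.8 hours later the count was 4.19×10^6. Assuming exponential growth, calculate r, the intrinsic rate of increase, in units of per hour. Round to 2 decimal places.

From N(t) = N₀·e^(rt): e^(r·8.8) = 4.19×10^6/72670 = 57.658.
r·8.8 = ln(57.658) = 4.0545, so r = 4.0545/8.8 = 0.46074.

0.46 per hour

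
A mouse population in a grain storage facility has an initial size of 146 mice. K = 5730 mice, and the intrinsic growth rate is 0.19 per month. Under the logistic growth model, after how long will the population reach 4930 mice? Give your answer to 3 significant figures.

28.8 months

A = (K − N₀)/N₀ = (5730 − 146)/146 = 38.247.
Solve 5730/(1 + 38.247·e^(−0.19t)) = 4930: 1 + 38.247·e^(−0.19t) = 1.1623, so e^(−0.19t) = 0.00424278.
−0.19·t = ln(0.00424278) = -5.4625, so t = 5.4625/0.19 = 28.75.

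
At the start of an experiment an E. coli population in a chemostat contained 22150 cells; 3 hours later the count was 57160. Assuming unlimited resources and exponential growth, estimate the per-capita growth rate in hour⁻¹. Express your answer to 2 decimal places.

From N(t) = N₀·e^(rt): e^(r·3) = 57160/22150 = 2.5806.
r·3 = ln(2.5806) = 0.94802, so r = 0.94802/3 = 0.31601.

0.32 per hour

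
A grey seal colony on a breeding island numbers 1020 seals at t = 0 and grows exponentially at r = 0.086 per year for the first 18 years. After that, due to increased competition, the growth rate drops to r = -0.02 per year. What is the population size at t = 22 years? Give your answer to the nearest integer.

Phase 1: N(18) = 1020·e^(0.086×18) = 1020·e^1.548 = 4796.1.
Phase 2 runs for 22 − 18 = 4 years at r = -0.02.
N(22) = 4796.1·e^(-0.02×4) = 4796.1·e^-0.08 = 4427.36.

4427 seals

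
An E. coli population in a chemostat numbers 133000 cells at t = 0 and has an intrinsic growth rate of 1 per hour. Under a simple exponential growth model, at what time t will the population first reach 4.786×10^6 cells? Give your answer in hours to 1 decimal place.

3.6 hours

Set N₀·e^(rt) = 4.786×10^6: e^(1·t) = 4.786×10^6/133000 = 35.985.
1·t = ln(35.985) = 3.5831, so t = 3.5831/1 = 3.5831.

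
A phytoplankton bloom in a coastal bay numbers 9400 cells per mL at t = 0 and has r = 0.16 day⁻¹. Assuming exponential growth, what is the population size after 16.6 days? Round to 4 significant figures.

N(t) = N₀·e^(rt) = 9400 × e^(0.16×16.6) = 9400 × e^2.656.
e^2.656 ≈ 14.239, so N ≈ 9400 × 14.239 = 133849.

133800 cells per mL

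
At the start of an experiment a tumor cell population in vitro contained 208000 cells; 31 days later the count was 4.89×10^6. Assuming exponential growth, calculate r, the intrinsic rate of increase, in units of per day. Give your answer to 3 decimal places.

0.102 per day

From N(t) = N₀·e^(rt): e^(r·31) = 4.89×10^6/208000 = 23.51.
r·31 = ln(23.51) = 3.1574, so r = 3.1574/31 = 0.10185.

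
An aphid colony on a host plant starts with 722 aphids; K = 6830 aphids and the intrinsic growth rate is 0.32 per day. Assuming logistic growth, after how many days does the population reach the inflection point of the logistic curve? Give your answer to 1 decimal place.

Logistic growth is fastest at N = K/2 = 3415.
A = (K − N₀)/N₀ = 8.4598. Set K/(1 + A·e^(−rt)) = K/2 → A·e^(−rt) = 1.
e^(−0.32t) = 1/8.4598 = 0.118206, so t = ln(8.4598)/0.32 = 2.1353/0.32 = 6.6729.

6.7 days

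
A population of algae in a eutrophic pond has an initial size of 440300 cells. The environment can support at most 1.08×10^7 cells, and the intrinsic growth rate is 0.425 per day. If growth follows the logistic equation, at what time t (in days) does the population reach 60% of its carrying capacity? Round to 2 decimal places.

A = (K − N₀)/N₀ = (1.08×10^7 − 440300)/440300 = 23.529.
Solve 1.08×10^7/(1 + 23.529·e^(−0.425t)) = 6.48×10^6: 1 + 23.529·e^(−0.425t) = 1.6667, so e^(−0.425t) = 0.0283342.
−0.425·t = ln(0.0283342) = -3.5637, so t = 3.5637/0.425 = 8.3851.

8.39 days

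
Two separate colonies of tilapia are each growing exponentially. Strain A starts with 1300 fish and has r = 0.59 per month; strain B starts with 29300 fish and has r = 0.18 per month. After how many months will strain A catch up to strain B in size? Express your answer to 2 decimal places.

7.60 months

Set 1300·e^(0.59t) = 29300·e^(0.18t).
e^((0.59 − 0.18)t) = 29300/1300 → e^(0.41·t) = 22.538.
0.41·t = ln(22.538) = 3.1152, so t = 3.1152/0.41 = 7.5981.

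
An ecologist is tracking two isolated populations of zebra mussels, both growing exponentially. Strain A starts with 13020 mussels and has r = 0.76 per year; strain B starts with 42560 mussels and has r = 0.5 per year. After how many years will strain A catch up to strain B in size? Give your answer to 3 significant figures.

4.56 years

Set 13020·e^(0.76t) = 42560·e^(0.5t).
e^((0.76 − 0.5)t) = 42560/13020 → e^(0.26·t) = 3.2688.
0.26·t = ln(3.2688) = 1.1844, so t = 1.1844/0.26 = 4.5555.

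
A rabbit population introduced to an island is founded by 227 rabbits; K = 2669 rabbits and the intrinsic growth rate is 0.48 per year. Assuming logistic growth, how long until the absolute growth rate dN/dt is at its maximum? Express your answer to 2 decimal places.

4.95 years

Logistic growth is fastest at N = K/2 = 1334.5.
A = (K − N₀)/N₀ = 10.758. Set K/(1 + A·e^(−rt)) = K/2 → A·e^(−rt) = 1.
e^(−0.48t) = 1/10.758 = 0.0929566, so t = ln(10.758)/0.48 = 2.3756/0.48 = 4.9492.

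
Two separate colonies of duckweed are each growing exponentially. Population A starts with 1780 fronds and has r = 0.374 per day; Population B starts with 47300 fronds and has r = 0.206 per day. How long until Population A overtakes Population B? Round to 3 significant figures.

Set 1780·e^(0.374t) = 47300·e^(0.206t).
e^((0.374 − 0.206)t) = 47300/1780 → e^(0.168·t) = 26.573.
0.168·t = ln(26.573) = 3.2799, so t = 3.2799/0.168 = 19.523.

19.5 days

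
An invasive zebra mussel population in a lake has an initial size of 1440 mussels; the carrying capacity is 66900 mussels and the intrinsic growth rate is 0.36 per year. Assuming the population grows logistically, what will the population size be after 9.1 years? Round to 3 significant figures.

24600 mussels

A = (K − N₀)/N₀ = (66900 − 1440)/1440 = 45.458.
N(t) = K/(1 + A·e^(−rt)) = 66900/(1 + 45.458×e^(−0.36×9.1)).
e^(−3.276) = 0.037779; denominator = 1 + 45.458×0.037779 = 2.7174.
N = 66900/2.7174 = 24619.4.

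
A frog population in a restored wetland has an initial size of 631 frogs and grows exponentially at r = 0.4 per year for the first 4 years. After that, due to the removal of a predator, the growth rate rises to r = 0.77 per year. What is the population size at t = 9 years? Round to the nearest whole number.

146870 frogs

Phase 1: N(4) = 631·e^(0.4×4) = 631·e^1.6 = 3125.36.
Phase 2 runs for 9 − 4 = 5 years at r = 0.77.
N(9) = 3125.36·e^(0.77×5) = 3125.36·e^3.85 = 146870.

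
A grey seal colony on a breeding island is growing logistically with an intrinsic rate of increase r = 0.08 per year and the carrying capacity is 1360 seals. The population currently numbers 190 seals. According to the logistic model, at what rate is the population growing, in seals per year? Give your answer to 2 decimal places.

13.08 seals per year

dN/dt = rN(1 − N/K) = 0.08 × 190 × (1 − 190/1360).
1 − 190/1360 = 0.86029; dN/dt = 0.08 × 190 × 0.86029 = 13.076.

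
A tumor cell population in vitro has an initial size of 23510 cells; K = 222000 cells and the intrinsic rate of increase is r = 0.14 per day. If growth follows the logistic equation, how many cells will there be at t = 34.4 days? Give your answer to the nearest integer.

207791 cells

A = (K − N₀)/N₀ = (222000 − 23510)/23510 = 8.4428.
N(t) = K/(1 + A·e^(−rt)) = 222000/(1 + 8.4428×e^(−0.14×34.4)).
e^(−4.816) = 0.0080991; denominator = 1 + 8.4428×0.0080991 = 1.0684.
N = 222000/1.0684 = 207791.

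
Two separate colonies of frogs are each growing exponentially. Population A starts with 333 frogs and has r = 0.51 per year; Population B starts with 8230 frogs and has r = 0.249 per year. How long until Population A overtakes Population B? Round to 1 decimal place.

Set 333·e^(0.51t) = 8230·e^(0.249t).
e^((0.51 − 0.249)t) = 8230/333 → e^(0.261·t) = 24.715.
0.261·t = ln(24.715) = 3.2074, so t = 3.2074/0.261 = 12.289.

12.3 years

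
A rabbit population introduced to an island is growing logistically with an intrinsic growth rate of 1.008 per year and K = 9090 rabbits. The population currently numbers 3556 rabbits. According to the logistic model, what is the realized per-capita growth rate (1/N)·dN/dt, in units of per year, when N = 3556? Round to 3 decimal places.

(1/N)·dN/dt = r(1 − N/K) = 1.008 × (1 − 3556/9090).
= 1.008 × 0.6088 = 0.61367.

0.614 per year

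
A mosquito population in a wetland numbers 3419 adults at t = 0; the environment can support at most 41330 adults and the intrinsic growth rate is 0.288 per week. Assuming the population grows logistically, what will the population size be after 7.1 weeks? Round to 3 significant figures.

A = (K − N₀)/N₀ = (41330 − 3419)/3419 = 11.088.
N(t) = K/(1 + A·e^(−rt)) = 41330/(1 + 11.088×e^(−0.288×7.1)).
e^(−2.045) = 0.12941; denominator = 1 + 11.088×0.12941 = 2.4349.
N = 41330/2.4349 = 16974.

17000 adults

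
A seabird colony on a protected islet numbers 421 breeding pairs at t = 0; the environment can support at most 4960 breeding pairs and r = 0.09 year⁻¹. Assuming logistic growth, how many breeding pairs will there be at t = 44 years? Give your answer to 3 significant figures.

4110 breeding pairs

A = (K − N₀)/N₀ = (4960 − 421)/421 = 10.781.
N(t) = K/(1 + A·e^(−rt)) = 4960/(1 + 10.781×e^(−0.09×44)).
e^(−3.96) = 0.019063; denominator = 1 + 10.781×0.019063 = 1.2055.
N = 4960/1.2055 = 4114.38.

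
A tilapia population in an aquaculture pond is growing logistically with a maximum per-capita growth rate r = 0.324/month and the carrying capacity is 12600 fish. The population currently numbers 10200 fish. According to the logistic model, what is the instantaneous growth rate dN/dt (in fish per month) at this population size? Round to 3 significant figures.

629 fish per month

dN/dt = rN(1 − N/K) = 0.324 × 10200 × (1 − 10200/12600).
1 − 10200/12600 = 0.19048; dN/dt = 0.324 × 10200 × 0.19048 = 629.49.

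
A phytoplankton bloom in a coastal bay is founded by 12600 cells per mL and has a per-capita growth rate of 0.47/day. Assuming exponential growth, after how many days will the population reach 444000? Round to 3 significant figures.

Set N₀·e^(rt) = 444000: e^(0.47·t) = 444000/12600 = 35.238.
0.47·t = ln(35.238) = 3.5621, so t = 3.5621/0.47 = 7.579.

7.58 days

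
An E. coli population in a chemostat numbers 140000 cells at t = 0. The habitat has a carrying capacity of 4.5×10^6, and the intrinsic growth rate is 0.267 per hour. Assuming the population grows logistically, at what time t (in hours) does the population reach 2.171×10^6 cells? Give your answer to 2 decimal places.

12.62 hours

A = (K − N₀)/N₀ = (4.5×10^6 − 140000)/140000 = 31.143.
Solve 4.5×10^6/(1 + 31.143·e^(−0.267t)) = 2.171×10^6: 1 + 31.143·e^(−0.267t) = 2.0728, so e^(−0.267t) = 0.034447.
−0.267·t = ln(0.034447) = -3.3683, so t = 3.3683/0.267 = 12.615.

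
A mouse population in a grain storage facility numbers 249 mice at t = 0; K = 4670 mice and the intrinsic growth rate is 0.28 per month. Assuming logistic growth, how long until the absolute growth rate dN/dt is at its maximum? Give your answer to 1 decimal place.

Logistic growth is fastest at N = K/2 = 2335.
A = (K − N₀)/N₀ = 17.755. Set K/(1 + A·e^(−rt)) = K/2 → A·e^(−rt) = 1.
e^(−0.28t) = 1/17.755 = 0.0563221, so t = ln(17.755)/0.28 = 2.8767/0.28 = 10.274.

10.3 months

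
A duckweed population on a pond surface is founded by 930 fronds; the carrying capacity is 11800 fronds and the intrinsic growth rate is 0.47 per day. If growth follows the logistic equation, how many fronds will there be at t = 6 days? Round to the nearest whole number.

A = (K − N₀)/N₀ = (11800 − 930)/930 = 11.688.
N(t) = K/(1 + A·e^(−rt)) = 11800/(1 + 11.688×e^(−0.47×6)).
e^(−2.82) = 0.059606; denominator = 1 + 11.688×0.059606 = 1.6967.
N = 11800/1.6967 = 6954.74.

6955 fronds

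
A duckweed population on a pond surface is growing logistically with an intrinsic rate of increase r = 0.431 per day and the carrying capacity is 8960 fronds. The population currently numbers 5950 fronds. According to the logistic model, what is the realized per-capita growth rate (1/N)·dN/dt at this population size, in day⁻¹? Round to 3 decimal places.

(1/N)·dN/dt = r(1 − N/K) = 0.431 × (1 − 5950/8960).
= 0.431 × 0.33594 = 0.14479.

0.145 per day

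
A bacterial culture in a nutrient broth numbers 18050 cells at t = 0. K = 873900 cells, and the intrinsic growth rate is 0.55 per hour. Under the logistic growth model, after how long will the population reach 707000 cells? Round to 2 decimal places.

A = (K − N₀)/N₀ = (873900 − 18050)/18050 = 47.416.
Solve 873900/(1 + 47.416·e^(−0.55t)) = 707000: 1 + 47.416·e^(−0.55t) = 1.2361, so e^(−0.55t) = 0.00497871.
−0.55·t = ln(0.00497871) = -5.3026, so t = 5.3026/0.55 = 9.6411.

9.64 hours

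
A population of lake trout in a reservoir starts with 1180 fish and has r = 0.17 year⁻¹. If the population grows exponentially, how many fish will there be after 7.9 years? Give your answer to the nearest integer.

N(t) = N₀·e^(rt) = 1180 × e^(0.17×7.9) = 1180 × e^1.343.
e^1.343 ≈ 3.8305, so N ≈ 1180 × 3.8305 = 4520.01.

4520 fish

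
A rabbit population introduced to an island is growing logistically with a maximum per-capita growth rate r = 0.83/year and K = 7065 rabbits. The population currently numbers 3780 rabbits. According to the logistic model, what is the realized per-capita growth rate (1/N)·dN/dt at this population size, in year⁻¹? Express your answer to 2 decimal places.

0.39 per year

(1/N)·dN/dt = r(1 − N/K) = 0.83 × (1 − 3780/7065).
= 0.83 × 0.46497 = 0.38592.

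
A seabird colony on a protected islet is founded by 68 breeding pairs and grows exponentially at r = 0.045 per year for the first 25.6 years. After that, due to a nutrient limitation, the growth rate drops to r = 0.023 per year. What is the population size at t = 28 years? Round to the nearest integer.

227 breeding pairs

Phase 1: N(25.6) = 68·e^(0.045×25.6) = 68·e^1.152 = 215.187.
Phase 2 runs for 28 − 25.6 = 2.4 years at r = 0.023.
N(28) = 215.187·e^(0.023×2.4) = 215.187·e^0.0552 = 227.399.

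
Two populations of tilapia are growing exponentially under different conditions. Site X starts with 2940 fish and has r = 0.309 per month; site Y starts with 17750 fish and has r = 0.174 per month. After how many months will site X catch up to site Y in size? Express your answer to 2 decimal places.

13.32 months

Set 2940·e^(0.309t) = 17750·e^(0.174t).
e^((0.309 − 0.174)t) = 17750/2940 → e^(0.135·t) = 6.0374.
0.135·t = ln(6.0374) = 1.798, so t = 1.798/0.135 = 13.318.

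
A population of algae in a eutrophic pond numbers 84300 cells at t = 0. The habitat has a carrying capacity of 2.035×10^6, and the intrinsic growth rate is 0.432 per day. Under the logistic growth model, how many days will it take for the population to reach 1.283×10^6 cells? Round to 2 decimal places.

A = (K − N₀)/N₀ = (2.035×10^6 − 84300)/84300 = 23.14.
Solve 2.035×10^6/(1 + 23.14·e^(−0.432t)) = 1.283×10^6: 1 + 23.14·e^(−0.432t) = 1.5861, so e^(−0.432t) = 0.0253296.
−0.432·t = ln(0.0253296) = -3.6758, so t = 3.6758/0.432 = 8.5088.

8.51 days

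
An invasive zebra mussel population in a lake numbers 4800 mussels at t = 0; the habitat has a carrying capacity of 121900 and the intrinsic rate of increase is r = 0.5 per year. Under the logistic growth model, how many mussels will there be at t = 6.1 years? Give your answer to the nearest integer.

A = (K − N₀)/N₀ = (121900 − 4800)/4800 = 24.396.
N(t) = K/(1 + A·e^(−rt)) = 121900/(1 + 24.396×e^(−0.5×6.1)).
e^(−3.05) = 0.047359; denominator = 1 + 24.396×0.047359 = 2.1554.
N = 121900/2.1554 = 56556.7.

56557 mussels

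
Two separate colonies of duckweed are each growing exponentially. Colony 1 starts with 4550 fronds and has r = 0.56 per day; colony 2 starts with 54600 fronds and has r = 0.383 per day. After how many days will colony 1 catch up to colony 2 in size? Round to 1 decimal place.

Set 4550·e^(0.56t) = 54600·e^(0.383t).
e^((0.56 − 0.383)t) = 54600/4550 → e^(0.177·t) = 12.
0.177·t = ln(12) = 2.4849, so t = 2.4849/0.177 = 14.039.

14.0 days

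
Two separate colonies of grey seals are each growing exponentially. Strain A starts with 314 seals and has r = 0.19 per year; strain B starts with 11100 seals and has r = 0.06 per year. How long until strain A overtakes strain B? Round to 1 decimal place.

Set 314·e^(0.19t) = 11100·e^(0.06t).
e^((0.19 − 0.06)t) = 11100/314 → e^(0.13·t) = 35.35.
0.13·t = ln(35.35) = 3.5653, so t = 3.5653/0.13 = 27.425.

27.4 years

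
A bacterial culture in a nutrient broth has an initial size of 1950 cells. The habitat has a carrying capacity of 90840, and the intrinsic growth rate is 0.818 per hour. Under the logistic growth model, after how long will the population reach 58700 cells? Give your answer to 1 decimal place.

5.4 hours

A = (K − N₀)/N₀ = (90840 − 1950)/1950 = 45.585.
Solve 90840/(1 + 45.585·e^(−0.818t)) = 58700: 1 + 45.585·e^(−0.818t) = 1.5475, so e^(−0.818t) = 0.0120113.
−0.818·t = ln(0.0120113) = -4.4219, so t = 4.4219/0.818 = 5.4058.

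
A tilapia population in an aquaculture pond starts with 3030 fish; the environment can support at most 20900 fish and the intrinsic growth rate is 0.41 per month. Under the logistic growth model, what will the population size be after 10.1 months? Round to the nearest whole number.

A = (K − N₀)/N₀ = (20900 − 3030)/3030 = 5.8977.
N(t) = K/(1 + A·e^(−rt)) = 20900/(1 + 5.8977×e^(−0.41×10.1)).
e^(−4.141) = 0.015907; denominator = 1 + 5.8977×0.015907 = 1.0938.
N = 20900/1.0938 = 19107.5.

19107 fish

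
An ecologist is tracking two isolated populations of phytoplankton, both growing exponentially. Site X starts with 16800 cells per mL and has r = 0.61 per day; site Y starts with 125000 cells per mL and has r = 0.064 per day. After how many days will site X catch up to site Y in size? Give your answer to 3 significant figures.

3.68 days

Set 16800·e^(0.61t) = 125000·e^(0.064t).
e^((0.61 − 0.064)t) = 125000/16800 → e^(0.546·t) = 7.4405.
0.546·t = ln(7.4405) = 2.0069, so t = 2.0069/0.546 = 3.6757.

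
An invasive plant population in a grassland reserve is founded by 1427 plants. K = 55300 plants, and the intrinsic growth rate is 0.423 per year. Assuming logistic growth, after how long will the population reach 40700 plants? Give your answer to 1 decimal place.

A = (K − N₀)/N₀ = (55300 − 1427)/1427 = 37.753.
Solve 55300/(1 + 37.753·e^(−0.423t)) = 40700: 1 + 37.753·e^(−0.423t) = 1.3587, so e^(−0.423t) = 0.00950192.
−0.423·t = ln(0.00950192) = -4.6563, so t = 4.6563/0.423 = 11.008.

11.0 years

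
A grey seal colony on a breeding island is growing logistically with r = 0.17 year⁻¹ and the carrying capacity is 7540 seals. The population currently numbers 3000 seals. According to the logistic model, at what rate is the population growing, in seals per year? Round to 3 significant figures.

dN/dt = rN(1 − N/K) = 0.17 × 3000 × (1 − 3000/7540).
1 − 3000/7540 = 0.60212; dN/dt = 0.17 × 3000 × 0.60212 = 307.08.

307 seals per year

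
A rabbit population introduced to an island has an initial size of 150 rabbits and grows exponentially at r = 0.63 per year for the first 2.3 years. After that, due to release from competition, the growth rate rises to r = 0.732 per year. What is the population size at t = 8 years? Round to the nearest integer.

41441 rabbits

Phase 1: N(2.3) = 150·e^(0.63×2.3) = 150·e^1.449 = 638.828.
Phase 2 runs for 8 − 2.3 = 5.7 years at r = 0.732.
N(8) = 638.828·e^(0.732×5.7) = 638.828·e^4.172 = 41441.4.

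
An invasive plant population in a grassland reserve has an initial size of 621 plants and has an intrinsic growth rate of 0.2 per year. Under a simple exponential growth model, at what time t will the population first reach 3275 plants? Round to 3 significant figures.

8.31 years

Set N₀·e^(rt) = 3275: e^(0.2·t) = 3275/621 = 5.2738.
0.2·t = ln(5.2738) = 1.6627, so t = 1.6627/0.2 = 8.3137.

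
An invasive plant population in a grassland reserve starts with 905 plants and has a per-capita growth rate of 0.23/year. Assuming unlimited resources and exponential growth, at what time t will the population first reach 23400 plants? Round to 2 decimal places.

14.14 years

Set N₀·e^(rt) = 23400: e^(0.23·t) = 23400/905 = 25.856.
0.23·t = ln(25.856) = 3.2526, so t = 3.2526/0.23 = 14.142.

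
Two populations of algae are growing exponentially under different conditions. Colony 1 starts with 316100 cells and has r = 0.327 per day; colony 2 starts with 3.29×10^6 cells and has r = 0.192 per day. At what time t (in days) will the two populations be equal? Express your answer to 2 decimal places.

Set 316100·e^(0.327t) = 3.29×10^6·e^(0.192t).
e^((0.327 − 0.192)t) = 3.29×10^6/316100 → e^(0.135·t) = 10.408.
0.135·t = ln(10.408) = 2.3426, so t = 2.3426/0.135 = 17.352.

17.35 days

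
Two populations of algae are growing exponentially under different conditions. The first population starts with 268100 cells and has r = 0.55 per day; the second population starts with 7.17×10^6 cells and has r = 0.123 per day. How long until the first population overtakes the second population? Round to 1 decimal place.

Set 268100·e^(0.55t) = 7.17×10^6·e^(0.123t).
e^((0.55 − 0.123)t) = 7.17×10^6/268100 → e^(0.427·t) = 26.744.
0.427·t = ln(26.744) = 3.2863, so t = 3.2863/0.427 = 7.6963.

7.7 days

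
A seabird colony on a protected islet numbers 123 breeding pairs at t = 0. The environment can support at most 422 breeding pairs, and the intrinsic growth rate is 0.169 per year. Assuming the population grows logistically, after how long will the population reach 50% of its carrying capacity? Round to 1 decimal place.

5.3 years

A = (K − N₀)/N₀ = (422 − 123)/123 = 2.4309.
Solve 422/(1 + 2.4309·e^(−0.169t)) = 211: 1 + 2.4309·e^(−0.169t) = 2, so e^(−0.169t) = 0.411371.
−0.169·t = ln(0.411371) = -0.88826, so t = 0.88826/0.169 = 5.256.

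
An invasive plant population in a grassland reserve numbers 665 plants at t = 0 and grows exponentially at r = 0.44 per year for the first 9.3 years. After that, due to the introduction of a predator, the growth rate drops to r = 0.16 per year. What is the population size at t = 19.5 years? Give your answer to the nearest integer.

Phase 1: N(9.3) = 665·e^(0.44×9.3) = 665·e^4.092 = 39806.6.
Phase 2 runs for 19.5 − 9.3 = 10.2 years at r = 0.16.
N(19.5) = 39806.6·e^(0.16×10.2) = 39806.6·e^1.632 = 203574.

203574 plants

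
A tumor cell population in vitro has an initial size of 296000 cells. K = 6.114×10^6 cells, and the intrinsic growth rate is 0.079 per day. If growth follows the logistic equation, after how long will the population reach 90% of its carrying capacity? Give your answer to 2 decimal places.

A = (K − N₀)/N₀ = (6.114×10^6 − 296000)/296000 = 19.655.
Solve 6.114×10^6/(1 + 19.655·e^(−0.079t)) = 5.5026×10^6: 1 + 19.655·e^(−0.079t) = 1.1111, so e^(−0.079t) = 0.00565295.
−0.079·t = ln(0.00565295) = -5.1756, so t = 5.1756/0.079 = 65.514.

65.51 days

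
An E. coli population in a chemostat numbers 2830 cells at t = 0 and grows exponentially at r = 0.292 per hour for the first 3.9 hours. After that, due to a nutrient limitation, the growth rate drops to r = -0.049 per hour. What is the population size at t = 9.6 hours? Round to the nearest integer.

6684 cells

Phase 1: N(3.9) = 2830·e^(0.292×3.9) = 2830·e^1.139 = 8838.14.
Phase 2 runs for 9.6 − 3.9 = 5.7 hours at r = -0.049.
N(9.6) = 8838.14·e^(-0.049×5.7) = 8838.14·e^-0.2793 = 6684.4.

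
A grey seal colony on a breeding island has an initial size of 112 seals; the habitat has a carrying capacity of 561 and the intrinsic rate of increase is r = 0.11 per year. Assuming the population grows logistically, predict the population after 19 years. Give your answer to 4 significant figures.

375.0 seals

A = (K − N₀)/N₀ = (561 − 112)/112 = 4.0089.
N(t) = K/(1 + A·e^(−rt)) = 561/(1 + 4.0089×e^(−0.11×19)).
e^(−2.09) = 0.12369; denominator = 1 + 4.0089×0.12369 = 1.4959.
N = 561/1.4959 = 375.037.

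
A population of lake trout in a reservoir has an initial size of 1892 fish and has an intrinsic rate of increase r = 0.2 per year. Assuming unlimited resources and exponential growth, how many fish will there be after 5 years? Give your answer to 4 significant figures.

5143 fish

N(t) = N₀·e^(rt) = 1892 × e^(0.2×5) = 1892 × e^1.
e^1 ≈ 2.7183, so N ≈ 1892 × 2.7183 = 5142.99.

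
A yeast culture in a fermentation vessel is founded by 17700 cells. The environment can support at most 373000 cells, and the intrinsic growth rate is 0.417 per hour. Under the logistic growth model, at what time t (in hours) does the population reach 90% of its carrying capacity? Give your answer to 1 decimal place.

12.5 hours

A = (K − N₀)/N₀ = (373000 − 17700)/17700 = 20.073.
Solve 373000/(1 + 20.073·e^(−0.417t)) = 335700: 1 + 20.073·e^(−0.417t) = 1.1111, so e^(−0.417t) = 0.00553523.
−0.417·t = ln(0.00553523) = -5.1966, so t = 5.1966/0.417 = 12.462.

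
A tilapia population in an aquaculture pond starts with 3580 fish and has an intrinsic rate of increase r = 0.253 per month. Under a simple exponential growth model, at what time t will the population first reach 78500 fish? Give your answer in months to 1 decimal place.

Set N₀·e^(rt) = 78500: e^(0.253·t) = 78500/3580 = 21.927.
0.253·t = ln(21.927) = 3.0877, so t = 3.0877/0.253 = 12.204.

12.2 months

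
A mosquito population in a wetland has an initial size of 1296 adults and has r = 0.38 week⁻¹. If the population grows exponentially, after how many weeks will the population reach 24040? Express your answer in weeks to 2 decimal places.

Set N₀·e^(rt) = 24040: e^(0.38·t) = 24040/1296 = 18.549.
0.38·t = ln(18.549) = 2.9204, so t = 2.9204/0.38 = 7.6854.

7.69 weeks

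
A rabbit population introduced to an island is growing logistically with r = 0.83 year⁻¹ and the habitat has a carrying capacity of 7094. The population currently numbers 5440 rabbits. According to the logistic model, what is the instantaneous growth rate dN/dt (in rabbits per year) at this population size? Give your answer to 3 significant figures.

1050 rabbits per year

dN/dt = rN(1 − N/K) = 0.83 × 5440 × (1 − 5440/7094).
1 − 5440/7094 = 0.23315; dN/dt = 0.83 × 5440 × 0.23315 = 1052.7.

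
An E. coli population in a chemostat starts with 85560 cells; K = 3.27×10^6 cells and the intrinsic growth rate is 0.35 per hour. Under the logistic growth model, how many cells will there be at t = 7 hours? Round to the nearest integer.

A = (K − N₀)/N₀ = (3.27×10^6 − 85560)/85560 = 37.219.
N(t) = K/(1 + A·e^(−rt)) = 3.27×10^6/(1 + 37.219×e^(−0.35×7)).
e^(−2.45) = 0.086294; denominator = 1 + 37.219×0.086294 = 4.2117.
N = 3.27×10^6/4.2117 = 776401.

776401 cells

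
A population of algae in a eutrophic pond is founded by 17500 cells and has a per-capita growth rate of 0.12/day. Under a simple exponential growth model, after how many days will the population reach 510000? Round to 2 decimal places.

Set N₀·e^(rt) = 510000: e^(0.12·t) = 510000/17500 = 29.143.
0.12·t = ln(29.143) = 3.3722, so t = 3.3722/0.12 = 28.102.

28.10 days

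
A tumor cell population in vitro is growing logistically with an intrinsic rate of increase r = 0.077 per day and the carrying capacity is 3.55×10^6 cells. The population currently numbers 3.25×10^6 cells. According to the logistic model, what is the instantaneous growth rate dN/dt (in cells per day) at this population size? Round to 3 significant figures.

dN/dt = rN(1 − N/K) = 0.077 × 3.25×10^6 × (1 − 3.25×10^6/3.55×10^6).
1 − 3.25×10^6/3.55×10^6 = 0.084507; dN/dt = 0.077 × 3.25×10^6 × 0.084507 = 21148.

21100 cells per day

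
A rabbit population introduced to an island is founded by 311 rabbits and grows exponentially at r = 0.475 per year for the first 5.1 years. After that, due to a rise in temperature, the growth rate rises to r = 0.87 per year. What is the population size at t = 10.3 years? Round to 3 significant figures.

Phase 1: N(5.1) = 311·e^(0.475×5.1) = 311·e^2.422 = 3506.22.
Phase 2 runs for 10.3 − 5.1 = 5.2 years at r = 0.87.
N(10.3) = 3506.22·e^(0.87×5.2) = 3506.22·e^4.524 = 323286.

323000 rabbits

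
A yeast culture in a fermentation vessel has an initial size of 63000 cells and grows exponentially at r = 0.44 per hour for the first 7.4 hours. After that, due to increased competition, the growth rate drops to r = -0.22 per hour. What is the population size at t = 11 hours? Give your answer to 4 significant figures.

740400 cells

Phase 1: N(7.4) = 63000·e^(0.44×7.4) = 63000·e^3.256 = 1.634569×10^6.
Phase 2 runs for 11 − 7.4 = 3.6 hours at r = -0.22.
N(11) = 1.634569×10^6·e^(-0.22×3.6) = 1.634569×10^6·e^-0.792 = 740359.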